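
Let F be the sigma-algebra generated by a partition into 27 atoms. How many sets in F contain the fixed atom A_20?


Each element of F is a union of some subset S of the 27 atoms.
The element contains A_20 iff A_20 is in S.
So we count subsets S of {A_1,...,A_27} with A_20 in S: choose freely among the other 26 atoms.
Count = 2^(27-1) = 2^26 = 67108864.


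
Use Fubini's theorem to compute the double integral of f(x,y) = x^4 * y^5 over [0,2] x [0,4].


By Fubini's theorem, the double integral factors as a product of single integrals:
Step 1: integral_0^2 x^4 dx = [x^5/5] from 0 to 2
     = 2^5/5 = 6.4
Step 2: integral_0^4 y^5 dy = [y^6/6] from 0 to 4
     = 4^6/6 = 682.666667
Step 3: Double integral = 6.4 * 682.666667 = 4369.066667


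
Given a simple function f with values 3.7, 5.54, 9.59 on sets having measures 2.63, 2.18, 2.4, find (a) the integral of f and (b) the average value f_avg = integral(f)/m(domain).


Step 1: Integral = sum(value_i * measure_i)
= 3.7*2.63 + 5.54*2.18 + 9.59*2.4
= 9.731 + 12.0772 + 23.016
= 44.8242
Step 2: Total measure of domain = 2.63 + 2.18 + 2.4 = 7.21
Step 3: Average value = 44.8242 / 7.21 = 6.216949


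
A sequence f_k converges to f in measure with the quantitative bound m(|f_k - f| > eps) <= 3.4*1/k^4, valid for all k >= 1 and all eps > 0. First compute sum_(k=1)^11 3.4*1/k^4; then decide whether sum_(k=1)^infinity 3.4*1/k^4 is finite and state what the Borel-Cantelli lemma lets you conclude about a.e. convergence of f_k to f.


Step 1: List the terms 3.4*1/k^4 for k = 1 to 11:
  k=1: 3.4
  k=2: 0.2125
  k=3: 0.041975
  k=4: 0.013281
  k=5: 0.00544
  k=6: 0.002623
  k=7: 0.001416
  k=8: 8.300781e-04
  k=9: 5.182137e-04
  k=10: 3.400000e-04
  k=11: 2.322246e-04
Step 2: Partial sum = 3.4 + 0.2125 + 0.041975 + 0.013281 + 0.00544 + 0.002623 + 0.001416 + 8.300781e-04 + 5.182137e-04 + 3.400000e-04 + 2.322246e-04
     = 3.679157
Step 3: The full series sum_(k>=1) 3.4*1/k^4 converges (p-series with p = 4 > 1; a constant multiple of a convergent series converges).
Step 4: Fix eps > 0. Since sum_k m(|f_k - f| > eps) < infinity, the Borel-Cantelli lemma gives
        m(limsup_k {|f_k - f| > eps}) = 0, i.e. for a.e. x, |f_k(x) - f(x)| <= eps for all large k.
        Applying this with eps = 1/j for j = 1, 2, ... and intersecting the countably many full-measure sets,
        for a.e. x we get limsup_k |f_k(x) - f(x)| <= 1/j for every j, hence f_k -> f almost everywhere.
Conclusion: series converges; Borel-Cantelli yields f_k -> f a.e.


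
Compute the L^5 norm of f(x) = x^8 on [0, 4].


Step 1: ||f||_5 = (integral_0^4 |x^8|^5 dx)^(1/5)
     = (integral_0^4 x^40 dx)^(1/5)
Step 2: integral_0^4 x^40 dx = [x^41/(41)] from 0 to 4 = 4^41/41
     = 4835703278458516698824704/41 = 1.179440e+23
Step 3: ||f||_5 = (1.179440e+23)^(1/5) = 41146.713964


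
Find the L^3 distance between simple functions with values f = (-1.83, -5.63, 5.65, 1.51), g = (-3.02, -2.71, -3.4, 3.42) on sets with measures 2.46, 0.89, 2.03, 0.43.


Step 1: Compute differences f_i - g_i:
  -1.83 - -3.02 = 1.19
  -5.63 - -2.71 = -2.92
  5.65 - -3.4 = 9.05
  1.51 - 3.42 = -1.91
Step 2: Compute |diff|^3 * measure for each set:
  |1.19|^3 * 2.46 = 1.685159 * 2.46 = 4.145491
  |-2.92|^3 * 0.89 = 24.897088 * 0.89 = 22.158408
  |9.05|^3 * 2.03 = 741.217625 * 2.03 = 1504.671779
  |-1.91|^3 * 0.43 = 6.967871 * 0.43 = 2.996185
Step 3: Sum = 1533.971863
Step 4: ||f-g||_3 = (1533.971863)^(1/3) = 11.532916


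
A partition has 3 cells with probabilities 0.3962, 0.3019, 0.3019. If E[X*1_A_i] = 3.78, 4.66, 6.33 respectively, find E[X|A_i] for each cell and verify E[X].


For each cell A_i: E[X|A_i] = E[X*1_A_i] / P(A_i)
Step 1: E[X|A_1] = 3.78 / 0.3962 = 9.540636
Step 2: E[X|A_2] = 4.66 / 0.3019 = 15.435575
Step 3: E[X|A_3] = 6.33 / 0.3019 = 20.967208
Verification: E[X] = sum E[X*1_A_i] = 3.78 + 4.66 + 6.33 = 14.77


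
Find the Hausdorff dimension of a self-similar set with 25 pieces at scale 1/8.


For a self-similar set with N copies scaled by 1/r:
dim_H = log(N)/log(r) = log(25)/log(8)
= 3.218876/2.079442
= 1.547952


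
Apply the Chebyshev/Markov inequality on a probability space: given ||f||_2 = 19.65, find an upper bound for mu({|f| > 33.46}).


Chebyshev/Markov inequality: mu(|f| > eps) <= (||f||_p / eps)^p
Step 1: ||f||_2 / eps = 19.65 / 33.46 = 0.587268
Step 2: Raise to power p = 2:
  (0.587268)^2 = 0.344884
Step 3: Therefore mu(|f| > 33.46) <= 0.344884


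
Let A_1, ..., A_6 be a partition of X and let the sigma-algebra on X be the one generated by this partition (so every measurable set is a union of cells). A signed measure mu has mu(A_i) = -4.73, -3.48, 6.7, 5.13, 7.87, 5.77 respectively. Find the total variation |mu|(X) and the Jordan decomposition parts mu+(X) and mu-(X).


Step 1: Every measurable set is a union of atoms (the cells / points), so a Hahn decomposition is
  obtained by grouping atoms by sign: P = union of atoms with mu > 0, N = union of the remaining atoms.
  Atoms in P (indices): 3, 4, 5, 6;  atoms in N (indices): 1, 2
  Positive values: 6.7, 5.13, 7.87, 5.77
  Negative values: -4.73, -3.48
Step 2: mu+(X) = mu(P) = sum of positive atom values = 25.47
Step 3: mu-(X) = -mu(N) = sum of |negative atom values| = 8.21
Step 4: |mu|(X) = mu+(X) + mu-(X) = 25.47 + 8.21 = 33.68


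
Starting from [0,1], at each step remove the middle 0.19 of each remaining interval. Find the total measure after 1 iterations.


Step 1: At each step, fraction remaining = 1 - 0.19 = 0.81
Step 2: After 1 steps, measure = (0.81)^1
Step 3: Computing the power step by step:
  After step 1: 0.81
Result = 0.81


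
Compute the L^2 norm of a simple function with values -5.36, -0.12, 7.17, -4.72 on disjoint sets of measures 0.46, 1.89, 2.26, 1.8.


Step 1: Compute |f_i|^2 for each value:
  |-5.36|^2 = 28.7296
  |-0.12|^2 = 0.0144
  |7.17|^2 = 51.4089
  |-4.72|^2 = 22.2784
Step 2: Multiply by measures and sum:
  28.7296 * 0.46 = 13.215616
  0.0144 * 1.89 = 0.027216
  51.4089 * 2.26 = 116.184114
  22.2784 * 1.8 = 40.10112
Sum = 13.215616 + 0.027216 + 116.184114 + 40.10112 = 169.528066
Step 3: Take the p-th root:
||f||_2 = (169.528066)^(1/2) = 13.020294


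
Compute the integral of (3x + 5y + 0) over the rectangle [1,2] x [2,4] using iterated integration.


By Fubini, integrate in x first, then y.
Step 1: Fix y, integrate over x in [1,2]:
  integral(3x + 5y + 0, x=1..2)
  = 3*(2^2 - 1^2)/2 + (5y + 0)*(2 - 1)
  = 4.5 + (5y + 0)*1
  = 4.5 + 5y + 0
  = 4.5 + 5y
Step 2: Integrate over y in [2,4]:
  integral(4.5 + 5y, y=2..4)
  = 4.5*2 + 5*(4^2 - 2^2)/2
  = 9 + 30
  = 39


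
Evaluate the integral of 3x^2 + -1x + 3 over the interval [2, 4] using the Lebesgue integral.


The Lebesgue integral of a Riemann-integrable function agrees with the Riemann integral.
Antiderivative F(x) = (3/3)x^3 + (-1/2)x^2 + 3x
F(4) = (3/3)*4^3 + (-1/2)*4^2 + 3*4
     = (3/3)*64 + (-1/2)*16 + 3*4
     = 64 + -8 + 12
     = 68
F(2) = 12
Integral = F(4) - F(2) = 68 - 12 = 56


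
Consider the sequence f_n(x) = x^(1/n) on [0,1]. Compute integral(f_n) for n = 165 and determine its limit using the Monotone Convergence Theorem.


At n = 165: f_165(x) = x^(1/165).
Step 1: integral(x^(1/165), 0, 1) = [x^(1/165+1) / (1/165+1)] from 0 to 1
     = 1 / (1/165 + 1) = 1 / ((165+1)/165) = 165/(165+1)
     = 165/166 = 0.993976
Step 2: As n -> infinity, f_n(x) = x^(1/n) -> 1 for x in (0,1], and f_n is increasing in n.
By MCT, lim_n integral(f_n) = integral(lim_n f_n) = integral(1, 0, 1) = 1.
Step 3: Verify convergence: 165/166 = 0.993976 -> 1


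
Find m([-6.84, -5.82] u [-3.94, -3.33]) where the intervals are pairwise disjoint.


For pairwise disjoint intervals, m(union) = sum of lengths.
= (-5.82 - -6.84) + (-3.33 - -3.94)
= 1.02 + 0.61
= 1.63


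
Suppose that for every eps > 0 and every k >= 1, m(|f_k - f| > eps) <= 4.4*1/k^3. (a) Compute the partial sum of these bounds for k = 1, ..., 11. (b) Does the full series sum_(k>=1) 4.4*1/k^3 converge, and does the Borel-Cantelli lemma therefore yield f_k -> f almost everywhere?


Step 1: List the terms 4.4*1/k^3 for k = 1 to 11:
  k=1: 4.4
  k=2: 0.55
  k=3: 0.162963
  k=4: 0.06875
  k=5: 0.0352
  k=6: 0.02037
  k=7: 0.012828
  k=8: 0.008594
  k=9: 0.006036
  k=10: 0.0044
  k=11: 0.003306
Step 2: Partial sum = 4.4 + 0.55 + 0.162963 + 0.06875 + 0.0352 + 0.02037 + 0.012828 + 0.008594 + 0.006036 + 0.0044 + 0.003306
     = 5.272447
Step 3: The full series sum_(k>=1) 4.4*1/k^3 converges (p-series with p = 3 > 1; a constant multiple of a convergent series converges).
Step 4: Fix eps > 0. Since sum_k m(|f_k - f| > eps) < infinity, the Borel-Cantelli lemma gives
        m(limsup_k {|f_k - f| > eps}) = 0, i.e. for a.e. x, |f_k(x) - f(x)| <= eps for all large k.
        Applying this with eps = 1/j for j = 1, 2, ... and intersecting the countably many full-measure sets,
        for a.e. x we get limsup_k |f_k(x) - f(x)| <= 1/j for every j, hence f_k -> f almost everywhere.
Conclusion: series converges; Borel-Cantelli yields f_k -> f a.e.


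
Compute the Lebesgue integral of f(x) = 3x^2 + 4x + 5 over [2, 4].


The Lebesgue integral of a Riemann-integrable function agrees with the Riemann integral.
Antiderivative F(x) = (3/3)x^3 + (4/2)x^2 + 5x
F(4) = (3/3)*4^3 + (4/2)*4^2 + 5*4
     = (3/3)*64 + (4/2)*16 + 5*4
     = 64 + 32 + 20
     = 116
F(2) = 26
Integral = F(4) - F(2) = 116 - 26 = 90


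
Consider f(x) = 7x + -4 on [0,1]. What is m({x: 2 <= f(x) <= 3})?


f^(-1)([2, 3]) = {x : 2 <= 7x + -4 <= 3}
Solving: (2 - -4)/7 <= x <= (3 - -4)/7
= [0.857143, 1]
Intersecting with [0,1]: [0.857143, 1]
Measure = 1 - 0.857143 = 0.142857


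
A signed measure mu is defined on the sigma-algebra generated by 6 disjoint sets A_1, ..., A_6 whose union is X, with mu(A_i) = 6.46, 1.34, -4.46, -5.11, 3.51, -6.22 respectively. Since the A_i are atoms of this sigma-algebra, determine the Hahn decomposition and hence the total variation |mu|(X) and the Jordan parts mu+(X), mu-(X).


Step 1: Every measurable set is a union of atoms (the cells / points), so a Hahn decomposition is
  obtained by grouping atoms by sign: P = union of atoms with mu > 0, N = union of the remaining atoms.
  Atoms in P (indices): 1, 2, 5;  atoms in N (indices): 3, 4, 6
  Positive values: 6.46, 1.34, 3.51
  Negative values: -4.46, -5.11, -6.22
Step 2: mu+(X) = mu(P) = sum of positive atom values = 11.31
Step 3: mu-(X) = -mu(N) = sum of |negative atom values| = 15.79
Step 4: |mu|(X) = mu+(X) + mu-(X) = 11.31 + 15.79 = 27.1


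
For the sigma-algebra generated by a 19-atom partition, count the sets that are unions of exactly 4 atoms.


Each element of F is a union of some subset of the 19 atoms.
Elements that are unions of exactly 4 atoms correspond to 4-element subsets of the 19 atoms.
Count = C(19, 4) = 19! / (4! * 15!) = 3876.


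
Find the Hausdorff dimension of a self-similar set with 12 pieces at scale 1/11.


For a self-similar set with N copies scaled by 1/r:
dim_H = log(N)/log(r) = log(12)/log(11)
= 2.484907/2.397895
= 1.036287


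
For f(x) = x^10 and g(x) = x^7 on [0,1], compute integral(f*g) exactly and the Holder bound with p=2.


Step 1: Exact integral of f*g = integral(x^17, 0, 1) = 1/18
     = 0.055556
Step 2: Holder bound with p=2, q=2:
  ||f||_p = (integral x^20 dx)^(1/2) = (1/21)^(1/2) = 0.218218
  ||g||_q = (integral x^14 dx)^(1/2) = (1/15)^(1/2) = 0.258199
Step 3: Holder bound = ||f||_p * ||g||_q = 0.218218 * 0.258199 = 0.056344
Verification: 0.055556 <= 0.056344 (Holder holds)


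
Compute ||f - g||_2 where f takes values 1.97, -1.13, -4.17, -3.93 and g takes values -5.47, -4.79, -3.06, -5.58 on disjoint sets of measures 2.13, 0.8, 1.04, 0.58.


Step 1: Compute differences f_i - g_i:
  1.97 - -5.47 = 7.44
  -1.13 - -4.79 = 3.66
  -4.17 - -3.06 = -1.11
  -3.93 - -5.58 = 1.65
Step 2: Compute |diff|^2 * measure for each set:
  |7.44|^2 * 2.13 = 55.3536 * 2.13 = 117.903168
  |3.66|^2 * 0.8 = 13.3956 * 0.8 = 10.71648
  |-1.11|^2 * 1.04 = 1.2321 * 1.04 = 1.281384
  |1.65|^2 * 0.58 = 2.7225 * 0.58 = 1.57905
Step 3: Sum = 131.480082
Step 4: ||f-g||_2 = (131.480082)^(1/2) = 11.466476


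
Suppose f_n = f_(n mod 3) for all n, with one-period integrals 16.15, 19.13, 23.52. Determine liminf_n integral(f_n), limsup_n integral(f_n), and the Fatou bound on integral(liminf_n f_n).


The sequence (integral(f_n)) is periodic with period 3, repeating the values 16.15, 19.13, 23.52 indefinitely.
Step 1: For a periodic sequence, every tail (a_m, a_(m+1), ...) contains all 3 period values infinitely often.
Step 2: Hence inf of every tail = min of the period values = min(16.15, 19.13, 23.52) = 16.15.
        liminf_n integral(f_n) = sup over m of (inf of tail from m) = 16.15.
Step 3: Similarly sup of every tail = max of the period values = 23.52.
        limsup_n integral(f_n) = 23.52.
Step 4: Fatou's lemma: integral(liminf_n f_n) <= liminf_n integral(f_n) = 16.15.
        So the integral of the pointwise liminf is at most 16.15.


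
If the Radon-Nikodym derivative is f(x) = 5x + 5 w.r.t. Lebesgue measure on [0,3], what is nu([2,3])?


nu(A) = integral_A (dnu/dmu) dmu = integral_2^3 (5x + 5) dx
Step 1: Antiderivative F(x) = (5/2)x^2 + 5x
Step 2: F(3) = (5/2)*3^2 + 5*3 = 22.5 + 15 = 37.5
Step 3: F(2) = (5/2)*2^2 + 5*2 = 10 + 10 = 20
Step 4: nu([2,3]) = F(3) - F(2) = 37.5 - 20 = 17.5


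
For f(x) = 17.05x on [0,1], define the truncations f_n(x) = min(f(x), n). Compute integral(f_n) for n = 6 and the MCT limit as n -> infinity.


f(x) = 17.05x on [0,1]; f_n(x) = min(17.05x, n). At n = 6:
Step 1: f(x) reaches 6 at x = 6/17.05 = 0.351906
Step 2: integral(f_6) = integral(17.05x, 0, 0.351906) + integral(6, 0.351906, 1)
       = 17.05*0.351906^2/2 + 6*(1 - 0.351906)
       = 1.055718 + 3.888563
       = 4.944282
Step 3: As n -> infinity, f_n increases to f, so by MCT integral(f_n) -> integral(f) = 17.05/2 = 8.525.
Convergence: integral(f_6) = 4.944282 -> 8.525 as n -> infinity


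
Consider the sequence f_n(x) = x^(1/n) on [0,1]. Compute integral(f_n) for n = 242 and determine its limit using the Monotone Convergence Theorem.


At n = 242: f_242(x) = x^(1/242).
Step 1: integral(x^(1/242), 0, 1) = [x^(1/242+1) / (1/242+1)] from 0 to 1
     = 1 / (1/242 + 1) = 1 / ((242+1)/242) = 242/(242+1)
     = 242/243 = 0.995885
Step 2: As n -> infinity, f_n(x) = x^(1/n) -> 1 for x in (0,1], and f_n is increasing in n.
By MCT, lim_n integral(f_n) = integral(lim_n f_n) = integral(1, 0, 1) = 1.
Step 3: Verify convergence: 242/243 = 0.995885 -> 1


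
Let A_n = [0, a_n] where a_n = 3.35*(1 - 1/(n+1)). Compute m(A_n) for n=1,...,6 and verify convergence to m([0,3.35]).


By continuity of measure from below: if A_n increases to A, then m(A_n) -> m(A).
Here A = [0, 3.35], so m(A) = 3.35
Step 1: a_1 = 3.35*(1 - 1/2) = 1.675, m(A_1) = 1.675
Step 2: a_2 = 3.35*(1 - 1/3) = 2.2333, m(A_2) = 2.2333
Step 3: a_3 = 3.35*(1 - 1/4) = 2.5125, m(A_3) = 2.5125
Step 4: a_4 = 3.35*(1 - 1/5) = 2.68, m(A_4) = 2.68
Step 5: a_5 = 3.35*(1 - 1/6) = 2.7917, m(A_5) = 2.7917
Step 6: a_6 = 3.35*(1 - 1/7) = 2.8714, m(A_6) = 2.8714
Limit: m(A_n) -> m([0,3.35]) = 3.35


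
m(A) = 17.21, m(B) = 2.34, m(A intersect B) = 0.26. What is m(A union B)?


By inclusion-exclusion: m(A u B) = m(A) + m(B) - m(A n B)
= 17.21 + 2.34 - 0.26
= 19.29


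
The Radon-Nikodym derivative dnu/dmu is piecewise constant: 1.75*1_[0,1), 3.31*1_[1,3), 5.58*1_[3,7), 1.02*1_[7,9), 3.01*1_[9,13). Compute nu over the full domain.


Integrate each piece of the Radon-Nikodym derivative:
Step 1: integral_0^1 1.75 dx = 1.75*(1-0) = 1.75*1 = 1.75
Step 2: integral_1^3 3.31 dx = 3.31*(3-1) = 3.31*2 = 6.62
Step 3: integral_3^7 5.58 dx = 5.58*(7-3) = 5.58*4 = 22.32
Step 4: integral_7^9 1.02 dx = 1.02*(9-7) = 1.02*2 = 2.04
Step 5: integral_9^13 3.01 dx = 3.01*(13-9) = 3.01*4 = 12.04
Total: 1.75 + 6.62 + 22.32 + 2.04 + 12.04 = 44.77


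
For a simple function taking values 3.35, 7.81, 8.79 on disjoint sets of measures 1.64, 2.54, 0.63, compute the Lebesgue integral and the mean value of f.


Step 1: Integral = sum(value_i * measure_i)
= 3.35*1.64 + 7.81*2.54 + 8.79*0.63
= 5.494 + 19.8374 + 5.5377
= 30.8691
Step 2: Total measure of domain = 1.64 + 2.54 + 0.63 = 4.81
Step 3: Average value = 30.8691 / 4.81 = 6.417692


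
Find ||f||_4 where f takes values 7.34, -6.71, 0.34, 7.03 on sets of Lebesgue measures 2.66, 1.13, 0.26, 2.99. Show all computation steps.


Step 1: Compute |f_i|^4 for each value:
  |7.34|^4 = 2902.580275
  |-6.71|^4 = 2027.169581
  |0.34|^4 = 0.013363
  |7.03|^4 = 2442.425357
Step 2: Multiply by measures and sum:
  2902.580275 * 2.66 = 7720.863532
  2027.169581 * 1.13 = 2290.701626
  0.013363 * 0.26 = 0.003474
  2442.425357 * 2.99 = 7302.851817
Sum = 7720.863532 + 2290.701626 + 0.003474 + 7302.851817 = 17314.42045
Step 3: Take the p-th root:
||f||_4 = (17314.42045)^(1/4) = 11.471019


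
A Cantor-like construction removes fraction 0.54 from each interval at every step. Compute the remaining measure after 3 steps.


Step 1: At each step, fraction remaining = 1 - 0.54 = 0.46
Step 2: After 3 steps, measure = (0.46)^3
Step 3: Computing the power step by step:
  After step 1: 0.46
  After step 2: 0.2116
  After step 3: 0.097336
Result = 0.097336


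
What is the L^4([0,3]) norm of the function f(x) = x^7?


Step 1: ||f||_4 = (integral_0^3 |x^7|^4 dx)^(1/4)
     = (integral_0^3 x^28 dx)^(1/4)
Step 2: integral_0^3 x^28 dx = [x^29/(29)] from 0 to 3 = 3^29/29
     = 68630377364883/29 = 2.366565e+12
Step 3: ||f||_4 = (2.366565e+12)^(1/4) = 1240.308149


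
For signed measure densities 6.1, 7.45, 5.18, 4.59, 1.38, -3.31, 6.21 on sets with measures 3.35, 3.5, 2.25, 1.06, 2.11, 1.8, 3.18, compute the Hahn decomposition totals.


Step 1: Compute signed measure on each set:
  Set 1: 6.1 * 3.35 = 20.435
  Set 2: 7.45 * 3.5 = 26.075
  Set 3: 5.18 * 2.25 = 11.655
  Set 4: 4.59 * 1.06 = 4.8654
  Set 5: 1.38 * 2.11 = 2.9118
  Set 6: -3.31 * 1.8 = -5.958
  Set 7: 6.21 * 3.18 = 19.7478
Step 2: Total signed measure = (20.435) + (26.075) + (11.655) + (4.8654) + (2.9118) + (-5.958) + (19.7478)
     = 79.732
Step 3: Positive part mu+(X) = sum of positive contributions = 85.69
Step 4: Negative part mu-(X) = |sum of negative contributions| = 5.958


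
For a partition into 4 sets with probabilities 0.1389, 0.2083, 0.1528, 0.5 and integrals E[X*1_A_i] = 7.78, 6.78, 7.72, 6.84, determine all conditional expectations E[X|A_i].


For each cell A_i: E[X|A_i] = E[X*1_A_i] / P(A_i)
Step 1: E[X|A_1] = 7.78 / 0.1389 = 56.011519
Step 2: E[X|A_2] = 6.78 / 0.2083 = 32.549208
Step 3: E[X|A_3] = 7.72 / 0.1528 = 50.52356
Step 4: E[X|A_4] = 6.84 / 0.5 = 13.68
Verification: E[X] = sum E[X*1_A_i] = 7.78 + 6.78 + 7.72 + 6.84 = 29.12


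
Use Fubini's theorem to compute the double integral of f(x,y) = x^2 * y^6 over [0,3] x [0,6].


By Fubini's theorem, the double integral factors as a product of single integrals:
Step 1: integral_0^3 x^2 dx = [x^3/3] from 0 to 3
     = 3^3/3 = 9
Step 2: integral_0^6 y^6 dy = [y^7/7] from 0 to 6
     = 6^7/7 = 39990.857143
Step 3: Double integral = 9 * 39990.857143 = 359917.714286


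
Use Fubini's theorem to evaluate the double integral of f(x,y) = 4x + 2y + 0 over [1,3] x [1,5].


By Fubini, integrate in x first, then y.
Step 1: Fix y, integrate over x in [1,3]:
  integral(4x + 2y + 0, x=1..3)
  = 4*(3^2 - 1^2)/2 + (2y + 0)*(3 - 1)
  = 16 + (2y + 0)*2
  = 16 + 4y + 0
  = 16 + 4y
Step 2: Integrate over y in [1,5]:
  integral(16 + 4y, y=1..5)
  = 16*4 + 4*(5^2 - 1^2)/2
  = 64 + 48
  = 112


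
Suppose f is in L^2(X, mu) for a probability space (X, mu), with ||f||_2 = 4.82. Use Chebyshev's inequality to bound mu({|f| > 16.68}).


Chebyshev/Markov inequality: mu(|f| > eps) <= (||f||_p / eps)^p
Step 1: ||f||_2 / eps = 4.82 / 16.68 = 0.288969
Step 2: Raise to power p = 2:
  (0.288969)^2 = 0.083503
Step 3: Therefore mu(|f| > 16.68) <= 0.083503


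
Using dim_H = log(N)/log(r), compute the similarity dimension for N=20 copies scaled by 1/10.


For a self-similar set with N copies scaled by 1/r:
dim_H = log(N)/log(r) = log(20)/log(10)
= 2.995732/2.302585
= 1.30103


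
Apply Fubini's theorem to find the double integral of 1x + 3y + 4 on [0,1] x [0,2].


By Fubini, integrate in x first, then y.
Step 1: Fix y, integrate over x in [0,1]:
  integral(1x + 3y + 4, x=0..1)
  = 1*(1^2 - 0^2)/2 + (3y + 4)*(1 - 0)
  = 0.5 + (3y + 4)*1
  = 0.5 + 3y + 4
  = 4.5 + 3y
Step 2: Integrate over y in [0,2]:
  integral(4.5 + 3y, y=0..2)
  = 4.5*2 + 3*(2^2 - 0^2)/2
  = 9 + 6
  = 15


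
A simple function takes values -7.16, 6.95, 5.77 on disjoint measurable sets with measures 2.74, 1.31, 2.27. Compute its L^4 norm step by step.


Step 1: Compute |f_i|^4 for each value:
  |-7.16|^4 = 2628.161743
  |6.95|^4 = 2333.131506
  |5.77|^4 = 1108.41719
Step 2: Multiply by measures and sum:
  2628.161743 * 2.74 = 7201.163177
  2333.131506 * 1.31 = 3056.402273
  1108.41719 * 2.27 = 2516.107022
Sum = 7201.163177 + 3056.402273 + 2516.107022 = 12773.672472
Step 3: Take the p-th root:
||f||_4 = (12773.672472)^(1/4) = 10.631118


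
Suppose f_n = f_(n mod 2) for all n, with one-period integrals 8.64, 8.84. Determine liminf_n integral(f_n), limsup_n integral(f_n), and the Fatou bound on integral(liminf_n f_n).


The sequence (integral(f_n)) is periodic with period 2, repeating the values 8.64, 8.84 indefinitely.
Step 1: For a periodic sequence, every tail (a_m, a_(m+1), ...) contains all 2 period values infinitely often.
Step 2: Hence inf of every tail = min of the period values = min(8.64, 8.84) = 8.64.
        liminf_n integral(f_n) = sup over m of (inf of tail from m) = 8.64.
Step 3: Similarly sup of every tail = max of the period values = 8.84.
        limsup_n integral(f_n) = 8.84.
Step 4: Fatou's lemma: integral(liminf_n f_n) <= liminf_n integral(f_n) = 8.64.
        So the integral of the pointwise liminf is at most 8.64.


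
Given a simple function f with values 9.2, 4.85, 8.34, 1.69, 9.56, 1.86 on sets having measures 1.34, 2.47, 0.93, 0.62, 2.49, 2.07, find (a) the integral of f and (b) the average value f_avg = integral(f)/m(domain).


Step 1: Integral = sum(value_i * measure_i)
= 9.2*1.34 + 4.85*2.47 + 8.34*0.93 + 1.69*0.62 + 9.56*2.49 + 1.86*2.07
= 12.328 + 11.9795 + 7.7562 + 1.0478 + 23.8044 + 3.8502
= 60.7661
Step 2: Total measure of domain = 1.34 + 2.47 + 0.93 + 0.62 + 2.49 + 2.07 = 9.92
Step 3: Average value = 60.7661 / 9.92 = 6.125615


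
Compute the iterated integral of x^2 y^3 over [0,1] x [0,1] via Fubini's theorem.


By Fubini's theorem, the double integral factors as a product of single integrals:
Step 1: integral_0^1 x^2 dx = [x^3/3] from 0 to 1
     = 1^3/3 = 0.333333
Step 2: integral_0^1 y^3 dy = [y^4/4] from 0 to 1
     = 1^4/4 = 0.25
Step 3: Double integral = 0.333333 * 0.25 = 0.083333


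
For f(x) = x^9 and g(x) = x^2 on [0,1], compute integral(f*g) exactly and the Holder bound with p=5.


Step 1: Exact integral of f*g = integral(x^11, 0, 1) = 1/12
     = 0.083333
Step 2: Holder bound with p=5, q=1.25:
  ||f||_p = (integral x^45 dx)^(1/5) = (1/46)^(1/5) = 0.464995
  ||g||_q = (integral x^2.5 dx)^(1/1.25) = (1/3.5)^(1/1.25) = 0.367067
Step 3: Holder bound = ||f||_p * ||g||_q = 0.464995 * 0.367067 = 0.170684
Verification: 0.083333 <= 0.170684 (Holder holds)


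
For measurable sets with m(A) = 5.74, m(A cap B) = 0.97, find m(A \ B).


m(A \ B) = m(A) - m(A n B)
= 5.74 - 0.97
= 4.77


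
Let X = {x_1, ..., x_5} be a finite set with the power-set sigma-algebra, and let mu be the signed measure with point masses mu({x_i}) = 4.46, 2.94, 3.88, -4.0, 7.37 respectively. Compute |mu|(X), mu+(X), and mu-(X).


Step 1: Every measurable set is a union of atoms (the cells / points), so a Hahn decomposition is
  obtained by grouping atoms by sign: P = union of atoms with mu > 0, N = union of the remaining atoms.
  Atoms in P (indices): 1, 2, 3, 5;  atoms in N (indices): 4
  Positive values: 4.46, 2.94, 3.88, 7.37
  Negative values: -4
Step 2: mu+(X) = mu(P) = sum of positive atom values = 18.65
Step 3: mu-(X) = -mu(N) = sum of |negative atom values| = 4
Step 4: |mu|(X) = mu+(X) + mu-(X) = 18.65 + 4 = 22.65


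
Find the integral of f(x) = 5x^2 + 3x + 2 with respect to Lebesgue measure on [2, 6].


The Lebesgue integral of a Riemann-integrable function agrees with the Riemann integral.
Antiderivative F(x) = (5/3)x^3 + (3/2)x^2 + 2x
F(6) = (5/3)*6^3 + (3/2)*6^2 + 2*6
     = (5/3)*216 + (3/2)*36 + 2*6
     = 360 + 54 + 12
     = 426
F(2) = 23.333333
Integral = F(6) - F(2) = 426 - 23.333333 = 402.666667


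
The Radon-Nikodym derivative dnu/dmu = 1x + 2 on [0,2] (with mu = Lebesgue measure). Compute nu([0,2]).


nu(A) = integral_A (dnu/dmu) dmu = integral_0^2 (1x + 2) dx
Step 1: Antiderivative F(x) = (1/2)x^2 + 2x
Step 2: F(2) = (1/2)*2^2 + 2*2 = 2 + 4 = 6
Step 3: F(0) = (1/2)*0^2 + 2*0 = 0.0 + 0 = 0.0
Step 4: nu([0,2]) = F(2) - F(0) = 6 - 0.0 = 6


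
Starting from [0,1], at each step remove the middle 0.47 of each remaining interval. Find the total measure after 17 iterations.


Step 1: At each step, fraction remaining = 1 - 0.47 = 0.53
Step 2: After 17 steps, measure = (0.53)^17
Result = 2.054423e-05


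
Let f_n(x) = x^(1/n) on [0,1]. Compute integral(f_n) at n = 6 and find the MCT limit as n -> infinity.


At n = 6: f_6(x) = x^(1/6).
Step 1: integral(x^(1/6), 0, 1) = [x^(1/6+1) / (1/6+1)] from 0 to 1
     = 1 / (1/6 + 1) = 1 / ((6+1)/6) = 6/(6+1)
     = 6/7 = 0.857143
Step 2: As n -> infinity, f_n(x) = x^(1/n) -> 1 for x in (0,1], and f_n is increasing in n.
By MCT, lim_n integral(f_n) = integral(lim_n f_n) = integral(1, 0, 1) = 1.
Step 3: Verify convergence: 6/7 = 0.857143 -> 1


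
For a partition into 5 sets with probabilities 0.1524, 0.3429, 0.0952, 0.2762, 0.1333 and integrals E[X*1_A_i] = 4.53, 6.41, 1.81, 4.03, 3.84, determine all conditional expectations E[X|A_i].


For each cell A_i: E[X|A_i] = E[X*1_A_i] / P(A_i)
Step 1: E[X|A_1] = 4.53 / 0.1524 = 29.724409
Step 2: E[X|A_2] = 6.41 / 0.3429 = 18.693497
Step 3: E[X|A_3] = 1.81 / 0.0952 = 19.012605
Step 4: E[X|A_4] = 4.03 / 0.2762 = 14.590876
Step 5: E[X|A_5] = 3.84 / 0.1333 = 28.807202
Verification: E[X] = sum E[X*1_A_i] = 4.53 + 6.41 + 1.81 + 4.03 + 3.84 = 20.62


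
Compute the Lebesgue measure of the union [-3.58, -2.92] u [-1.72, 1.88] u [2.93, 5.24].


For pairwise disjoint intervals, m(union) = sum of lengths.
= (-2.92 - -3.58) + (1.88 - -1.72) + (5.24 - 2.93)
= 0.66 + 3.6 + 2.31
= 6.57


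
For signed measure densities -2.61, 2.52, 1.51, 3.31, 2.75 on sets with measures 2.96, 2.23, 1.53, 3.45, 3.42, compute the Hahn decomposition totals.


Step 1: Compute signed measure on each set:
  Set 1: -2.61 * 2.96 = -7.7256
  Set 2: 2.52 * 2.23 = 5.6196
  Set 3: 1.51 * 1.53 = 2.3103
  Set 4: 3.31 * 3.45 = 11.4195
  Set 5: 2.75 * 3.42 = 9.405
Step 2: Total signed measure = (-7.7256) + (5.6196) + (2.3103) + (11.4195) + (9.405)
     = 21.0288
Step 3: Positive part mu+(X) = sum of positive contributions = 28.7544
Step 4: Negative part mu-(X) = |sum of negative contributions| = 7.7256


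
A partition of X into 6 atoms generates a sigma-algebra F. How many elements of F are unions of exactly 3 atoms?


Each element of F is a union of some subset of the 6 atoms.
Elements that are unions of exactly 3 atoms correspond to 3-element subsets of the 6 atoms.
Count = C(6, 3) = 6! / (3! * 3!) = 20.


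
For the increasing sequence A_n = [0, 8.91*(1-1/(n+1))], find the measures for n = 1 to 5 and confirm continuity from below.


By continuity of measure from below: if A_n increases to A, then m(A_n) -> m(A).
Here A = [0, 8.91], so m(A) = 8.91
Step 1: a_1 = 8.91*(1 - 1/2) = 4.455, m(A_1) = 4.455
Step 2: a_2 = 8.91*(1 - 1/3) = 5.94, m(A_2) = 5.94
Step 3: a_3 = 8.91*(1 - 1/4) = 6.6825, m(A_3) = 6.6825
Step 4: a_4 = 8.91*(1 - 1/5) = 7.128, m(A_4) = 7.128
Step 5: a_5 = 8.91*(1 - 1/6) = 7.425, m(A_5) = 7.425
Limit: m(A_n) -> m([0,8.91]) = 8.91


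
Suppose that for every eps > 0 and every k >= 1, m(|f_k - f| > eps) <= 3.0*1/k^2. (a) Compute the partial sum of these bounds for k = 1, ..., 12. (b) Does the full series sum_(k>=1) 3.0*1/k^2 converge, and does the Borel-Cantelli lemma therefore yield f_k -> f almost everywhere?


Step 1: List the terms 3.0*1/k^2 for k = 1 to 12:
  k=1: 3
  k=2: 0.75
  k=3: 0.333333
  k=4: 0.1875
  k=5: 0.12
  k=6: 0.083333
  k=7: 0.061224
  k=8: 0.046875
  k=9: 0.037037
  k=10: 0.03
  k=11: 0.024793
  k=12: 0.020833
Step 2: Partial sum = 3 + 0.75 + 0.333333 + 0.1875 + 0.12 + 0.083333 + 0.061224 + 0.046875 + 0.037037 + 0.03 + 0.024793 + 0.020833
     = 4.69493
Step 3: The full series sum_(k>=1) 3.0*1/k^2 converges (p-series with p = 2 > 1; a constant multiple of a convergent series converges).
Step 4: Fix eps > 0. Since sum_k m(|f_k - f| > eps) < infinity, the Borel-Cantelli lemma gives
        m(limsup_k {|f_k - f| > eps}) = 0, i.e. for a.e. x, |f_k(x) - f(x)| <= eps for all large k.
        Applying this with eps = 1/j for j = 1, 2, ... and intersecting the countably many full-measure sets,
        for a.e. x we get limsup_k |f_k(x) - f(x)| <= 1/j for every j, hence f_k -> f almost everywhere.
Conclusion: series converges; Borel-Cantelli yields f_k -> f a.e.


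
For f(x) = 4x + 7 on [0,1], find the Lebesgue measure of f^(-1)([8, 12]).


f^(-1)([8, 12]) = {x : 8 <= 4x + 7 <= 12}
Solving: (8 - 7)/4 <= x <= (12 - 7)/4
= [0.25, 1.25]
Intersecting with [0,1]: [0.25, 1]
Measure = 1 - 0.25 = 0.75


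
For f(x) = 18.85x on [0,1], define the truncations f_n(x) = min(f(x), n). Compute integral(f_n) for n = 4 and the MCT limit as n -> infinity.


f(x) = 18.85x on [0,1]; f_n(x) = min(18.85x, n). At n = 4:
Step 1: f(x) reaches 4 at x = 4/18.85 = 0.212202
Step 2: integral(f_4) = integral(18.85x, 0, 0.212202) + integral(4, 0.212202, 1)
       = 18.85*0.212202^2/2 + 4*(1 - 0.212202)
       = 0.424403 + 3.151194
       = 3.575597
Step 3: As n -> infinity, f_n increases to f, so by MCT integral(f_n) -> integral(f) = 18.85/2 = 9.425.
Convergence: integral(f_4) = 3.575597 -> 9.425 as n -> infinity


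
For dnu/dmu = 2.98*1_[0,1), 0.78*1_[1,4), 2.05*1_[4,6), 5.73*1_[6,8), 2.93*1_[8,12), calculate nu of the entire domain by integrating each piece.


Integrate each piece of the Radon-Nikodym derivative:
Step 1: integral_0^1 2.98 dx = 2.98*(1-0) = 2.98*1 = 2.98
Step 2: integral_1^4 0.78 dx = 0.78*(4-1) = 0.78*3 = 2.34
Step 3: integral_4^6 2.05 dx = 2.05*(6-4) = 2.05*2 = 4.1
Step 4: integral_6^8 5.73 dx = 5.73*(8-6) = 5.73*2 = 11.46
Step 5: integral_8^12 2.93 dx = 2.93*(12-8) = 2.93*4 = 11.72
Total: 2.98 + 2.34 + 4.1 + 11.46 + 11.72 = 32.6


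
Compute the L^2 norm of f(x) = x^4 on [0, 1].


Step 1: ||f||_2 = (integral_0^1 |x^4|^2 dx)^(1/2)
     = (integral_0^1 x^8 dx)^(1/2)
Step 2: integral_0^1 x^8 dx = [x^9/(9)] from 0 to 1 = 1^9/9
     = 1/9 = 0.111111
Step 3: ||f||_2 = (0.111111)^(1/2) = 0.333333


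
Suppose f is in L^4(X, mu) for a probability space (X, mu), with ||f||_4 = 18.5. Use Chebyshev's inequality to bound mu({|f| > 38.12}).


Chebyshev/Markov inequality: mu(|f| > eps) <= (||f||_p / eps)^p
Step 1: ||f||_4 / eps = 18.5 / 38.12 = 0.48531
Step 2: Raise to power p = 4:
  (0.48531)^4 = 0.055472
Step 3: Therefore mu(|f| > 38.12) <= 0.055472


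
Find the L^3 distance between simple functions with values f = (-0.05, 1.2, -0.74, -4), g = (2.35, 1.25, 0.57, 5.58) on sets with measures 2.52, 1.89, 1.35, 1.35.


Step 1: Compute differences f_i - g_i:
  -0.05 - 2.35 = -2.4
  1.2 - 1.25 = -0.05
  -0.74 - 0.57 = -1.31
  -4 - 5.58 = -9.58
Step 2: Compute |diff|^3 * measure for each set:
  |-2.4|^3 * 2.52 = 13.824 * 2.52 = 34.83648
  |-0.05|^3 * 1.89 = 1.250000e-04 * 1.89 = 2.362500e-04
  |-1.31|^3 * 1.35 = 2.248091 * 1.35 = 3.034923
  |-9.58|^3 * 1.35 = 879.217912 * 1.35 = 1186.944181
Step 3: Sum = 1224.81582
Step 4: ||f-g||_3 = (1224.81582)^(1/3) = 10.699339


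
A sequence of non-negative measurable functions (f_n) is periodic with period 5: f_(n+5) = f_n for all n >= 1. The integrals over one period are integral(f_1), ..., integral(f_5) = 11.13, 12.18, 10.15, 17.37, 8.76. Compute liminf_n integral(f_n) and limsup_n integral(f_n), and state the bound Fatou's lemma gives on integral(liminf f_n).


The sequence (integral(f_n)) is periodic with period 5, repeating the values 11.13, 12.18, 10.15, 17.37, 8.76 indefinitely.
Step 1: For a periodic sequence, every tail (a_m, a_(m+1), ...) contains all 5 period values infinitely often.
Step 2: Hence inf of every tail = min of the period values = min(11.13, 12.18, 10.15, 17.37, 8.76) = 8.76.
        liminf_n integral(f_n) = sup over m of (inf of tail from m) = 8.76.
Step 3: Similarly sup of every tail = max of the period values = 17.37.
        limsup_n integral(f_n) = 17.37.
Step 4: Fatou's lemma: integral(liminf_n f_n) <= liminf_n integral(f_n) = 8.76.
        So the integral of the pointwise liminf is at most 8.76.


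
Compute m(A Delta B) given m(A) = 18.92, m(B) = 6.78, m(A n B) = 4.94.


m(A Delta B) = m(A) + m(B) - 2*m(A n B)
= 18.92 + 6.78 - 2*4.94
= 18.92 + 6.78 - 9.88
= 15.82


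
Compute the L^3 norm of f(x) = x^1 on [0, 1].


Step 1: ||f||_3 = (integral_0^1 |x^1|^3 dx)^(1/3)
     = (integral_0^1 x^3 dx)^(1/3)
Step 2: integral_0^1 x^3 dx = [x^4/(4)] from 0 to 1 = 1^4/4
     = 1/4 = 0.25
Step 3: ||f||_3 = (0.25)^(1/3) = 0.629961


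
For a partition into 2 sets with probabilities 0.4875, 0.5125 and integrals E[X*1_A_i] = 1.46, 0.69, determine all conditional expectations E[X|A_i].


For each cell A_i: E[X|A_i] = E[X*1_A_i] / P(A_i)
Step 1: E[X|A_1] = 1.46 / 0.4875 = 2.994872
Step 2: E[X|A_2] = 0.69 / 0.5125 = 1.346341
Verification: E[X] = sum E[X*1_A_i] = 1.46 + 0.69 = 2.15


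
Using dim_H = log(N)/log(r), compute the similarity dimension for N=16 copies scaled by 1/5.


For a self-similar set with N copies scaled by 1/r:
dim_H = log(N)/log(r) = log(16)/log(5)
= 2.772589/1.609438
= 1.722706


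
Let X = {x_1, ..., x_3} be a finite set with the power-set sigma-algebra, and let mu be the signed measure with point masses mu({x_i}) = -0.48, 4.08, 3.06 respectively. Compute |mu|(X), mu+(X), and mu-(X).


Step 1: Every measurable set is a union of atoms (the cells / points), so a Hahn decomposition is
  obtained by grouping atoms by sign: P = union of atoms with mu > 0, N = union of the remaining atoms.
  Atoms in P (indices): 2, 3;  atoms in N (indices): 1
  Positive values: 4.08, 3.06
  Negative values: -0.48
Step 2: mu+(X) = mu(P) = sum of positive atom values = 7.14
Step 3: mu-(X) = -mu(N) = sum of |negative atom values| = 0.48
Step 4: |mu|(X) = mu+(X) + mu-(X) = 7.14 + 0.48 = 7.62


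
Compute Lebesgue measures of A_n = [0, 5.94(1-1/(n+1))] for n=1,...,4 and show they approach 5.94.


By continuity of measure from below: if A_n increases to A, then m(A_n) -> m(A).
Here A = [0, 5.94], so m(A) = 5.94
Step 1: a_1 = 5.94*(1 - 1/2) = 2.97, m(A_1) = 2.97
Step 2: a_2 = 5.94*(1 - 1/3) = 3.96, m(A_2) = 3.96
Step 3: a_3 = 5.94*(1 - 1/4) = 4.455, m(A_3) = 4.455
Step 4: a_4 = 5.94*(1 - 1/5) = 4.752, m(A_4) = 4.752
Limit: m(A_n) -> m([0,5.94]) = 5.94


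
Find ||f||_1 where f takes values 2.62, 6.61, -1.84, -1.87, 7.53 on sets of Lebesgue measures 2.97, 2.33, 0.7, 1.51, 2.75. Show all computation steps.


Step 1: Compute |f_i|^1 for each value:
  |2.62|^1 = 2.62
  |6.61|^1 = 6.61
  |-1.84|^1 = 1.84
  |-1.87|^1 = 1.87
  |7.53|^1 = 7.53
Step 2: Multiply by measures and sum:
  2.62 * 2.97 = 7.7814
  6.61 * 2.33 = 15.4013
  1.84 * 0.7 = 1.288
  1.87 * 1.51 = 2.8237
  7.53 * 2.75 = 20.7075
Sum = 7.7814 + 15.4013 + 1.288 + 2.8237 + 20.7075 = 48.0019
Step 3: Take the p-th root:
||f||_1 = (48.0019)^(1/1) = 48.0019


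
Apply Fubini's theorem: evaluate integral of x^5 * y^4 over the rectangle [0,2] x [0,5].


By Fubini's theorem, the double integral factors as a product of single integrals:
Step 1: integral_0^2 x^5 dx = [x^6/6] from 0 to 2
     = 2^6/6 = 10.666667
Step 2: integral_0^5 y^4 dy = [y^5/5] from 0 to 5
     = 5^5/5 = 625
Step 3: Double integral = 10.666667 * 625 = 6666.666667


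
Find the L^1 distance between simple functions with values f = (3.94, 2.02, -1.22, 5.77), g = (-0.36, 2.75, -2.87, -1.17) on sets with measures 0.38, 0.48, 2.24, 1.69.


Step 1: Compute differences f_i - g_i:
  3.94 - -0.36 = 4.3
  2.02 - 2.75 = -0.73
  -1.22 - -2.87 = 1.65
  5.77 - -1.17 = 6.94
Step 2: Compute |diff|^1 * measure for each set:
  |4.3|^1 * 0.38 = 4.3 * 0.38 = 1.634
  |-0.73|^1 * 0.48 = 0.73 * 0.48 = 0.3504
  |1.65|^1 * 2.24 = 1.65 * 2.24 = 3.696
  |6.94|^1 * 1.69 = 6.94 * 1.69 = 11.7286
Step 3: Sum = 17.409
Step 4: ||f-g||_1 = (17.409)^(1/1) = 17.409


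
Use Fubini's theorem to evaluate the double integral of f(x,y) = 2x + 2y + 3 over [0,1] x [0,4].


By Fubini, integrate in x first, then y.
Step 1: Fix y, integrate over x in [0,1]:
  integral(2x + 2y + 3, x=0..1)
  = 2*(1^2 - 0^2)/2 + (2y + 3)*(1 - 0)
  = 1 + (2y + 3)*1
  = 1 + 2y + 3
  = 4 + 2y
Step 2: Integrate over y in [0,4]:
  integral(4 + 2y, y=0..4)
  = 4*4 + 2*(4^2 - 0^2)/2
  = 16 + 16
  = 32


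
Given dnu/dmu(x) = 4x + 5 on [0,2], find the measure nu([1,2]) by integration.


nu(A) = integral_A (dnu/dmu) dmu = integral_1^2 (4x + 5) dx
Step 1: Antiderivative F(x) = (4/2)x^2 + 5x
Step 2: F(2) = (4/2)*2^2 + 5*2 = 8 + 10 = 18
Step 3: F(1) = (4/2)*1^2 + 5*1 = 2 + 5 = 7
Step 4: nu([1,2]) = F(2) - F(1) = 18 - 7 = 11


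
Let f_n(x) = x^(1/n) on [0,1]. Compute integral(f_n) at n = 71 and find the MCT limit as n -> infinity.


At n = 71: f_71(x) = x^(1/71).
Step 1: integral(x^(1/71), 0, 1) = [x^(1/71+1) / (1/71+1)] from 0 to 1
     = 1 / (1/71 + 1) = 1 / ((71+1)/71) = 71/(71+1)
     = 71/72 = 0.986111
Step 2: As n -> infinity, f_n(x) = x^(1/n) -> 1 for x in (0,1], and f_n is increasing in n.
By MCT, lim_n integral(f_n) = integral(lim_n f_n) = integral(1, 0, 1) = 1.
Step 3: Verify convergence: 71/72 = 0.986111 -> 1


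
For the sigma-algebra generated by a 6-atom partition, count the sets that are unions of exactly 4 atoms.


Each element of F is a union of some subset of the 6 atoms.
Elements that are unions of exactly 4 atoms correspond to 4-element subsets of the 6 atoms.
Count = C(6, 4) = 6! / (4! * 2!) = 15.


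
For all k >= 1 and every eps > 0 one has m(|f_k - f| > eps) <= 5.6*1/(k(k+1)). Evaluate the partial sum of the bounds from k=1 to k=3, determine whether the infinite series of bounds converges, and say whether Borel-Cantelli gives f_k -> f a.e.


Step 1: List the terms 5.6*1/(k(k+1)) for k = 1 to 3:
  k=1: 2.8
  k=2: 0.933333
  k=3: 0.466667
Step 2: Partial sum = 2.8 + 0.933333 + 0.466667
     = 4.2
Step 3: The full series sum_(k>=1) 5.6*1/(k(k+1)) converges (telescoping series sum 1/(k(k+1)) = 1; a constant multiple of a convergent series converges).
Step 4: Fix eps > 0. Since sum_k m(|f_k - f| > eps) < infinity, the Borel-Cantelli lemma gives
        m(limsup_k {|f_k - f| > eps}) = 0, i.e. for a.e. x, |f_k(x) - f(x)| <= eps for all large k.
        Applying this with eps = 1/j for j = 1, 2, ... and intersecting the countably many full-measure sets,
        for a.e. x we get limsup_k |f_k(x) - f(x)| <= 1/j for every j, hence f_k -> f almost everywhere.
Conclusion: series converges; Borel-Cantelli yields f_k -> f a.e.


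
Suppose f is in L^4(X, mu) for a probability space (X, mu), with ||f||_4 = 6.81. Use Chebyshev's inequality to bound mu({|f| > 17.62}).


Chebyshev/Markov inequality: mu(|f| > eps) <= (||f||_p / eps)^p
Step 1: ||f||_4 / eps = 6.81 / 17.62 = 0.386493
Step 2: Raise to power p = 4:
  (0.386493)^4 = 0.022313
Step 3: Therefore mu(|f| > 17.62) <= 0.022313


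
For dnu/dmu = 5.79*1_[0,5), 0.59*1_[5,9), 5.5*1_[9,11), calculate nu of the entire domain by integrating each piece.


Integrate each piece of the Radon-Nikodym derivative:
Step 1: integral_0^5 5.79 dx = 5.79*(5-0) = 5.79*5 = 28.95
Step 2: integral_5^9 0.59 dx = 0.59*(9-5) = 0.59*4 = 2.36
Step 3: integral_9^11 5.5 dx = 5.5*(11-9) = 5.5*2 = 11
Total: 28.95 + 2.36 + 11 = 42.31


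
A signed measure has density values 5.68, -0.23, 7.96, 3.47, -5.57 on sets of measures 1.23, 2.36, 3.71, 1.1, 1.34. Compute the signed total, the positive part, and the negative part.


Step 1: Compute signed measure on each set:
  Set 1: 5.68 * 1.23 = 6.9864
  Set 2: -0.23 * 2.36 = -0.5428
  Set 3: 7.96 * 3.71 = 29.5316
  Set 4: 3.47 * 1.1 = 3.817
  Set 5: -5.57 * 1.34 = -7.4638
Step 2: Total signed measure = (6.9864) + (-0.5428) + (29.5316) + (3.817) + (-7.4638)
     = 32.3284
Step 3: Positive part mu+(X) = sum of positive contributions = 40.335
Step 4: Negative part mu-(X) = |sum of negative contributions| = 8.0066
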